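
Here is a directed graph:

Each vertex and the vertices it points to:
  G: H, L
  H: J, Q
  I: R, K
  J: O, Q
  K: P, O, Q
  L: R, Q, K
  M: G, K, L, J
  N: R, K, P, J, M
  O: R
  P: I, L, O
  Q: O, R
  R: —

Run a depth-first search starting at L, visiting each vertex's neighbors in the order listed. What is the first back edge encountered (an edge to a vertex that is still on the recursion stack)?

I->K

DFS from L (visiting each vertex's neighbors in the order listed); mark gray on enter, black on exit:
L gray
  R gray
  R black
  Q gray
    O gray
      O→R: R black — skip
    O black
    Q→R: R black — skip
  Q black
  K gray
    P gray
      I gray
        I→R: R black — skip
        I→K: K is gray → back edge
First back edge: I → K.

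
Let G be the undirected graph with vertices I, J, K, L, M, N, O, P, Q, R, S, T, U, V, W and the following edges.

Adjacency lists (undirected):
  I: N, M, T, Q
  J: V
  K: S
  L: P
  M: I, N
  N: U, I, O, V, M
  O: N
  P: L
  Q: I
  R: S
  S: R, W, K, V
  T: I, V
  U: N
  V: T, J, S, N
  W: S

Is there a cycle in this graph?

DFS, tracking each vertex's parent; an edge to a visited non-parent vertex closes a cycle.
Start from N:
visit N (parent –)
  visit U (parent N)
    U–N: parent, skip
  visit I (parent N)
    I–N: parent, skip
    visit M (parent I)
      M–I: parent, skip
      M–N: N visited and ≠ parent → cycle
Cycle: N – I – M – N.

Yes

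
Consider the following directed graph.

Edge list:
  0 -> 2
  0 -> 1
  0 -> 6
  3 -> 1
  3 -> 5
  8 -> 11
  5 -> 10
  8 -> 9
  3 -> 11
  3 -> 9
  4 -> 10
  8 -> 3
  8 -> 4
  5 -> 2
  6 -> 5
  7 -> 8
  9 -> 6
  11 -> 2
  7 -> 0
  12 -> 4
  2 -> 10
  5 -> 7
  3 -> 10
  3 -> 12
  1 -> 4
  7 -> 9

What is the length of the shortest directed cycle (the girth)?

4

For each vertex v, BFS finds the shortest path from v back to v.
The shortest such closed walk is 7 → 0 → 6 → 5 → 7, length 4.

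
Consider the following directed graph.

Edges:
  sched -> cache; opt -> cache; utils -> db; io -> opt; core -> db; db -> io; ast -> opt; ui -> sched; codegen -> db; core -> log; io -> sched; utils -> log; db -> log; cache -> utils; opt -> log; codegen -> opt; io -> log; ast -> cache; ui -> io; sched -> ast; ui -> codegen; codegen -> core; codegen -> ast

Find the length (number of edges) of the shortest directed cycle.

5

For each vertex v, BFS finds the shortest path from v back to v.
The shortest such closed walk is sched → cache → utils → db → io → sched, length 5.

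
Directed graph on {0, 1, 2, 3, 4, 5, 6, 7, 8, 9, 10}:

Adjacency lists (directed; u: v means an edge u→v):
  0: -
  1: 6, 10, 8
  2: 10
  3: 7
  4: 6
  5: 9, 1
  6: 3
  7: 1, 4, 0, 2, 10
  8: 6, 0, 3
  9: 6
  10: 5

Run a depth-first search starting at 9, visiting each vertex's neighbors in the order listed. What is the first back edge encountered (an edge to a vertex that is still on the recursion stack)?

DFS from 9 (visiting each vertex's neighbors in the order listed); mark gray on enter, black on exit:
9 gray
  6 gray
    3 gray
      7 gray
        1 gray
          1→6: 6 is gray → back edge
First back edge: 1 → 6.

1->6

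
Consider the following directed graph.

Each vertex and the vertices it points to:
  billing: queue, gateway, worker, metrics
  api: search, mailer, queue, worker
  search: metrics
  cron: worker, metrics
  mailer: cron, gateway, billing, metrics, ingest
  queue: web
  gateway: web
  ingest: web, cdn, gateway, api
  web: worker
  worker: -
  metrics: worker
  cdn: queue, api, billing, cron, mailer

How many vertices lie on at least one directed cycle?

4

A vertex is on a directed cycle iff it belongs to a strongly connected component of size ≥ 2 (or has a self-loop).
The vertices on cycles are {api, cdn, ingest, mailer} — 4 in total.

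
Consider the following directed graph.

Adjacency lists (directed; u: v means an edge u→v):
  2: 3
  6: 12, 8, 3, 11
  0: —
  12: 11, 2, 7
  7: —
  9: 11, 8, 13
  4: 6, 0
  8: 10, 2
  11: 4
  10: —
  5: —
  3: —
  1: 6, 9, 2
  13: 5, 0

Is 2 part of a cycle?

2 lies on a cycle iff there is a path from 2 back to itself.
Exploring from 2, it never reaches itself; equivalently, its strongly connected component is a singleton.

No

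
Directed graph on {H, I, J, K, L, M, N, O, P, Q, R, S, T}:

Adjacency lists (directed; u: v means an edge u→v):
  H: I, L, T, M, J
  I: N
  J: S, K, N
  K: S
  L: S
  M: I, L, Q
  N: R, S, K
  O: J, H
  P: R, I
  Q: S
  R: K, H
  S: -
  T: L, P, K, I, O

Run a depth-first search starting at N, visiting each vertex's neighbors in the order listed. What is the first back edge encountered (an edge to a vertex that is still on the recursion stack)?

DFS from N (visiting each vertex's neighbors in the order listed); mark gray on enter, black on exit:
N gray
  R gray
    K gray
      S gray
      S black
    K black
    H gray
      I gray
        I→N: N is gray → back edge
First back edge: I → N.

I→N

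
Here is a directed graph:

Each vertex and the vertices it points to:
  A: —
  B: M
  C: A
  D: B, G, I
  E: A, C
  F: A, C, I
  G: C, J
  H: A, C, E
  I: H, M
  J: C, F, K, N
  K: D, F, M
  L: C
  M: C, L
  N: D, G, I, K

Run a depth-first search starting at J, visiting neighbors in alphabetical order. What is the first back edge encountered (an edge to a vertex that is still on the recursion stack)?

G->J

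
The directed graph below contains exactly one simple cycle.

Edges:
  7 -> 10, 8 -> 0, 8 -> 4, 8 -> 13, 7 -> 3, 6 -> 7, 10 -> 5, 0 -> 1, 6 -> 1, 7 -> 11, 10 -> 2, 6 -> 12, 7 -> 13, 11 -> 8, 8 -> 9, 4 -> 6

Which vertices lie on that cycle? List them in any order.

4, 6, 7, 8, 11

DFS with gray/black marking from 7:
7 gray
  13 gray
  13 black
  3 gray
  3 black
  11 gray
    8 gray
      8→13: 13 black — skip
      4 gray
        6 gray
          6→7: 7 is gray → back edge
Back edge closes the cycle 7 → 11 → 8 → 4 → 6 → 7; its vertices are {4, 6, 7, 8, 11}.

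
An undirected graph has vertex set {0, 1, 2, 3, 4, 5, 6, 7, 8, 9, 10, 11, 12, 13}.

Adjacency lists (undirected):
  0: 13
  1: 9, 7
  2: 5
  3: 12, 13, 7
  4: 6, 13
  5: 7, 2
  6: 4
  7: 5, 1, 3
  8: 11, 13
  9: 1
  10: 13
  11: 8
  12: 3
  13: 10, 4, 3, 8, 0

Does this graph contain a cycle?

No

DFS, tracking each vertex's parent; an edge to a visited non-parent vertex closes a cycle.
Start from 13:
visit 13 (parent –)
  visit 10 (parent 13)
    10–13: parent, skip
  visit 4 (parent 13)
    visit 6 (parent 4)
      6–4: parent, skip
    4–13: parent, skip
  visit 3 (parent 13)
    visit 12 (parent 3)
      12–3: parent, skip
    3–13: parent, skip
    visit 7 (parent 3)
      visit 5 (parent 7)
        5–7: parent, skip
        visit 2 (parent 5)
          2–5: parent, skip
      visit 1 (parent 7)
        visit 9 (parent 1)
          9–1: parent, skip
        1–7: parent, skip
      7–3: parent, skip
  visit 8 (parent 13)
    visit 11 (parent 8)
      11–8: parent, skip
    8–13: parent, skip
  visit 0 (parent 13)
    0–13: parent, skip
No non-parent visited neighbor found — the graph is a forest.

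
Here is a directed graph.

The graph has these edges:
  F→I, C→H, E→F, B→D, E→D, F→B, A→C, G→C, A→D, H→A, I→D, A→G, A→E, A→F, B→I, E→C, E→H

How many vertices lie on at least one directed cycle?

A vertex is on a directed cycle iff it belongs to a strongly connected component of size ≥ 2 (or has a self-loop).
The vertices on cycles are {A, C, E, G, H} — 5 in total.

5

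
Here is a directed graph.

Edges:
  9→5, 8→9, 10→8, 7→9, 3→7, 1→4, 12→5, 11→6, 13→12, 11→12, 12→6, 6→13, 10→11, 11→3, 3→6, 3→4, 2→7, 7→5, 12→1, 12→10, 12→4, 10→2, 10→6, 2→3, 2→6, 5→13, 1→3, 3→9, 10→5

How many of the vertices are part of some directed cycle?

12

A vertex is on a directed cycle iff it belongs to a strongly connected component of size ≥ 2 (or has a self-loop).
The vertices on cycles are {1, 2, 3, 5, 6, 7, 8, 9, 10, 11, 12, 13} — 12 in total.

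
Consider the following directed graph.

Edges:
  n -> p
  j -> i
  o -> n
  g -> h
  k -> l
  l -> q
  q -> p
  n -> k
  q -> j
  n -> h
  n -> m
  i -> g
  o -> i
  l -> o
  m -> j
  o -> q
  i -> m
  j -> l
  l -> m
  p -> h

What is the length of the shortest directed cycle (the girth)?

3

For each vertex v, BFS finds the shortest path from v back to v.
The shortest such closed walk is m → j → l → m, length 3.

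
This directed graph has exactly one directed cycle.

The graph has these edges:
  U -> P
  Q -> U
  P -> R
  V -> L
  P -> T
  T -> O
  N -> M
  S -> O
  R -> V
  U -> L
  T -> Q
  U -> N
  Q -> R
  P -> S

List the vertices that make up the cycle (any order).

P, Q, T, U

DFS with gray/black marking from U:
U gray
  L gray
  L black
  N gray
    M gray
    M black
  N black
  P gray
    T gray
      O gray
      O black
      Q gray
        R gray
          V gray
            V→L: L black — skip
          V black
        R black
        Q→U: U is gray → back edge
Back edge closes the cycle U → P → T → Q → U; its vertices are {P, Q, T, U}.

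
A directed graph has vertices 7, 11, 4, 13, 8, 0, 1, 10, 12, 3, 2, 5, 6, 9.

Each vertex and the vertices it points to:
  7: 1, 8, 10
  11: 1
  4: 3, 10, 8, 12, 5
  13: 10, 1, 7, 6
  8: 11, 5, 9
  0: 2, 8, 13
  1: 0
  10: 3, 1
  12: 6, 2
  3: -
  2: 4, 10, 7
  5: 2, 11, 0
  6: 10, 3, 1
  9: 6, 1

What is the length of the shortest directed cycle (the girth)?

3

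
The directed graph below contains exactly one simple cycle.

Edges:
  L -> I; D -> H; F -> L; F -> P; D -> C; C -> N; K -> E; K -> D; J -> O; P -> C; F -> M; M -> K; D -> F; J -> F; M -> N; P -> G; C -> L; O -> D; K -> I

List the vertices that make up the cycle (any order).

D, F, K, M

DFS with gray/black marking from F:
F gray
  M gray
    N gray
    N black
    K gray
      D gray
        H gray
        H black
        D→F: F is gray → back edge
Back edge closes the cycle F → M → K → D → F; its vertices are {D, F, K, M}.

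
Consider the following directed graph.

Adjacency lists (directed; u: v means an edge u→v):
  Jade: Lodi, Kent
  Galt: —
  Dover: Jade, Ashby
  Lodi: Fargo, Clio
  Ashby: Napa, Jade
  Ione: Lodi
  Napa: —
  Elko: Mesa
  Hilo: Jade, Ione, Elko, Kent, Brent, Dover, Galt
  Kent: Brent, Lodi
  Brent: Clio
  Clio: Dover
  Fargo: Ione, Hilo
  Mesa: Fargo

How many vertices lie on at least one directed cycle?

12

A vertex is on a directed cycle iff it belongs to a strongly connected component of size ≥ 2 (or has a self-loop).
The vertices on cycles are {Clio, Elko, Hilo, Ione, Jade, Kent, Lodi, Mesa, Ashby, Brent, Dover, Fargo} — 12 in total.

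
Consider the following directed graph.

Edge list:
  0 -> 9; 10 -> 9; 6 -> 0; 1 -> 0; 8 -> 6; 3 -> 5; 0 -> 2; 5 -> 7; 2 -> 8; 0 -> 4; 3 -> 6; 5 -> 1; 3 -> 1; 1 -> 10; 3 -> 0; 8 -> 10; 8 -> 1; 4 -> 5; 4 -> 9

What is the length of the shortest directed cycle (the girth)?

4

For each vertex v, BFS finds the shortest path from v back to v.
The shortest such closed walk is 0 → 2 → 8 → 6 → 0, length 4.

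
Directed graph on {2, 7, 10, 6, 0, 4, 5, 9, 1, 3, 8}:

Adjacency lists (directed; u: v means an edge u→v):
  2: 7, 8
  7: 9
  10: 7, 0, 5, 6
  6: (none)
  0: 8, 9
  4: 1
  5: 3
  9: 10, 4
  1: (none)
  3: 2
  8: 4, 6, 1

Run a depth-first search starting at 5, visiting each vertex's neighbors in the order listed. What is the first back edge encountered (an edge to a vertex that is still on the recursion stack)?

10->7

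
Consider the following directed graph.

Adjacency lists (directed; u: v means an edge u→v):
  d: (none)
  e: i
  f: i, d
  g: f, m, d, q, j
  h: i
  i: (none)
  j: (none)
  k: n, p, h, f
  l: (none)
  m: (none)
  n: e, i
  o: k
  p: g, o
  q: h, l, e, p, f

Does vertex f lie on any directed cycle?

No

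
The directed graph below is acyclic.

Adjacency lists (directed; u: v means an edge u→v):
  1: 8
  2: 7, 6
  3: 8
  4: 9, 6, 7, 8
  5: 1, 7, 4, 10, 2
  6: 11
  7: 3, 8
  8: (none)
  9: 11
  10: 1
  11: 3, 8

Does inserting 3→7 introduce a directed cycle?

Adding 3→7 creates a cycle iff 7 can already reach 3.
Path from 7: 7 → 3.
So 7 → … → 3 → 7 is a cycle.

Yes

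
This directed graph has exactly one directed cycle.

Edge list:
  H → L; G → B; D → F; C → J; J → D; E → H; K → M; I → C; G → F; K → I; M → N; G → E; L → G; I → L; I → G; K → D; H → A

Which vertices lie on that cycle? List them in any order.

DFS with gray/black marking from G:
G gray
  F gray
  F black
  E gray
    H gray
      L gray
        L→G: G is gray → back edge
Back edge closes the cycle G → E → H → L → G; its vertices are {E, G, H, L}.

E, G, H, L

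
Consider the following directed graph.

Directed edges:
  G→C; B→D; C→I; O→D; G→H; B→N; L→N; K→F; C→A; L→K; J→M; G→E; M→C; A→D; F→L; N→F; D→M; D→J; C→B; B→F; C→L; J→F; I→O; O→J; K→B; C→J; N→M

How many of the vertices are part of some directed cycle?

12

A vertex is on a directed cycle iff it belongs to a strongly connected component of size ≥ 2 (or has a self-loop).
The vertices on cycles are {A, B, C, D, F, I, J, K, L, M, N, O} — 12 in total.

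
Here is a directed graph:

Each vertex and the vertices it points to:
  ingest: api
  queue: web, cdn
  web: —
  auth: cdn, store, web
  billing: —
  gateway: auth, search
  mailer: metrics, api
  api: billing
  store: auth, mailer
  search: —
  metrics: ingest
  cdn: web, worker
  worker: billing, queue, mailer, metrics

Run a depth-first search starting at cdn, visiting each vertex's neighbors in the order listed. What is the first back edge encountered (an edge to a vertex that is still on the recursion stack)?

queue→cdn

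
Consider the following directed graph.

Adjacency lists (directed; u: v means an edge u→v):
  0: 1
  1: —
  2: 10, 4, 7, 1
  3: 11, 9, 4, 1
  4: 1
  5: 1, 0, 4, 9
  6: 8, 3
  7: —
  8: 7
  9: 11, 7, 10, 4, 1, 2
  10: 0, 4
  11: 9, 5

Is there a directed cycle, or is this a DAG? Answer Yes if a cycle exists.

DFS with white/gray/black marking, starting from 9:
9 gray
  11 gray
    11→9: 9 is gray → back edge
Back edge found, so a cycle exists: 9 → 11 → 9.

Yes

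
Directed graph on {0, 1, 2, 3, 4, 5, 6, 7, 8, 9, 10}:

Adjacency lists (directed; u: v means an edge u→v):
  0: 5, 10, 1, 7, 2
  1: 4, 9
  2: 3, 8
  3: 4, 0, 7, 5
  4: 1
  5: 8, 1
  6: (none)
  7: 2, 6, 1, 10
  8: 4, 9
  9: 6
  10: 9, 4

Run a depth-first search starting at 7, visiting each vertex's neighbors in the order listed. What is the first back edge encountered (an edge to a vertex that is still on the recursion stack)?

DFS from 7 (visiting each vertex's neighbors in the order listed); mark gray on enter, black on exit:
7 gray
  2 gray
    3 gray
      4 gray
        1 gray
          1→4: 4 is gray → back edge
First back edge: 1 → 4.

1→4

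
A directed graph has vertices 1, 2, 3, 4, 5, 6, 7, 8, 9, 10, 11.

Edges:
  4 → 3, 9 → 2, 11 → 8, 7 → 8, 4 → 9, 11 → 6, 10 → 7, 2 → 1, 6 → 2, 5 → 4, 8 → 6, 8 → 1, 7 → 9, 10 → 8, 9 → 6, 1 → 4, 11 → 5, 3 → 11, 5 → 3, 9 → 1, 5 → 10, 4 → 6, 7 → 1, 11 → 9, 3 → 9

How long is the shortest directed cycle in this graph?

For each vertex v, BFS finds the shortest path from v back to v.
The shortest such closed walk is 5 → 3 → 11 → 5, length 3.

3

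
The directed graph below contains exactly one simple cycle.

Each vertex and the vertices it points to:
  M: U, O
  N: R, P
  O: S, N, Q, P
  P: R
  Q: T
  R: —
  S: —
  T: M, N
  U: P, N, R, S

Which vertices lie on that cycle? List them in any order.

DFS with gray/black marking from T:
T gray
  M gray
    U gray
      P gray
        R gray
        R black
      P black
      N gray
        N→R: R black — skip
        N→P: P black — skip
      N black
      U→R: R black — skip
      S gray
      S black
    U black
    O gray
      O→S: S black — skip
      O→N: N black — skip
      Q gray
        Q→T: T is gray → back edge
Back edge closes the cycle T → M → O → Q → T; its vertices are {M, O, Q, T}.

M, O, Q, T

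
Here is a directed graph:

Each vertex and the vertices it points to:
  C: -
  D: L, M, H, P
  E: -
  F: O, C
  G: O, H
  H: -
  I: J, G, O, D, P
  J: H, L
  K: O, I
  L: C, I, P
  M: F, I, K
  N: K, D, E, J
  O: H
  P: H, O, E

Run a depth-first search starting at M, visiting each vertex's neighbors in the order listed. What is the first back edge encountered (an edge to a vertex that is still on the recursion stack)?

DFS from M (visiting each vertex's neighbors in the order listed); mark gray on enter, black on exit:
M gray
  F gray
    O gray
      H gray
      H black
    O black
    C gray
    C black
  F black
  I gray
    J gray
      J→H: H black — skip
      L gray
        L→C: C black — skip
        L→I: I is gray → back edge
First back edge: L → I.

L->I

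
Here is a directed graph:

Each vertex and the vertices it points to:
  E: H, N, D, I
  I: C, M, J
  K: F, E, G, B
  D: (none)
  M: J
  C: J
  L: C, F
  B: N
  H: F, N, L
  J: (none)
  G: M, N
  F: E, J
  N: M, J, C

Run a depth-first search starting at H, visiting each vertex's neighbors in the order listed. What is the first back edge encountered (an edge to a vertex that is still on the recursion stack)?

DFS from H (visiting each vertex's neighbors in the order listed); mark gray on enter, black on exit:
H gray
  F gray
    E gray
      E→H: H is gray → back edge
First back edge: E → H.

E->H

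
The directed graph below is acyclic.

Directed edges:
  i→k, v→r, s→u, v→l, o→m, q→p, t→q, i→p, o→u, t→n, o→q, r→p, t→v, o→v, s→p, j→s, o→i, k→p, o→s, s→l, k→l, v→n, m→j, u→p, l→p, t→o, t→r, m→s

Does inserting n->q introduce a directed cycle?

No

Adding n→q creates a cycle iff q can already reach n.
Explore from q: no path reaches n. The graph stays acyclic.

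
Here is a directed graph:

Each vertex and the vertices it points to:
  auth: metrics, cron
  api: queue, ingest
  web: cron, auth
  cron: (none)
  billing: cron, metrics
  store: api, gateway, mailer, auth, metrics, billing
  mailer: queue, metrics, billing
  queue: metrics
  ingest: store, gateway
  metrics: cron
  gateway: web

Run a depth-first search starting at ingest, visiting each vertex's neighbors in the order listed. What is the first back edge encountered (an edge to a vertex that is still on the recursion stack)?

api→ingest

DFS from ingest (visiting each vertex's neighbors in the order listed); mark gray on enter, black on exit:
ingest gray
  store gray
    api gray
      queue gray
        metrics gray
          cron gray
          cron black
        metrics black
      queue black
      api→ingest: ingest is gray → back edge
First back edge: api → ingest.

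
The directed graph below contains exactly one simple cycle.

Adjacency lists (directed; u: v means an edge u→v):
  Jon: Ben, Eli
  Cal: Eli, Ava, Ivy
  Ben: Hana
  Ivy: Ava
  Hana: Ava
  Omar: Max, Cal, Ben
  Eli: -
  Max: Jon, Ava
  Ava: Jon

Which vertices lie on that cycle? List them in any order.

Ava, Ben, Jon, Hana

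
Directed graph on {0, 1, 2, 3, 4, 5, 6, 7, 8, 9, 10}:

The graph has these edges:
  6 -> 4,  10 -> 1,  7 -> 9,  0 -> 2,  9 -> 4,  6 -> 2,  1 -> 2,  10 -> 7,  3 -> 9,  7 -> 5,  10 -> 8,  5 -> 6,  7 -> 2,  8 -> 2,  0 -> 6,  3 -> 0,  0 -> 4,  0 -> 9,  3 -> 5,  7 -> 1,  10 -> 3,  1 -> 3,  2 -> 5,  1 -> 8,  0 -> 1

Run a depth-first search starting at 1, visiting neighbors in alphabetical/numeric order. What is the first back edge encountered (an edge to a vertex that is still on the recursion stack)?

6→2

DFS from 1 (visiting neighbors in alphabetical/numeric order); mark gray on enter, black on exit:
1 gray
  2 gray
    5 gray
      6 gray
        6→2: 2 is gray → back edge
First back edge: 6 → 2.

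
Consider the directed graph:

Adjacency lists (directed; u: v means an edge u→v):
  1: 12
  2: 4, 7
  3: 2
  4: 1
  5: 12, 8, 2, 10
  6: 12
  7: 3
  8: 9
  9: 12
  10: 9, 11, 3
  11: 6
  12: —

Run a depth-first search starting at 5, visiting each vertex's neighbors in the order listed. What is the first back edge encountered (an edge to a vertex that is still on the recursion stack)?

DFS from 5 (visiting each vertex's neighbors in the order listed); mark gray on enter, black on exit:
5 gray
  12 gray
  12 black
  8 gray
    9 gray
      9→12: 12 black — skip
    9 black
  8 black
  2 gray
    4 gray
      1 gray
        1→12: 12 black — skip
      1 black
    4 black
    7 gray
      3 gray
        3→2: 2 is gray → back edge
First back edge: 3 → 2.

3→2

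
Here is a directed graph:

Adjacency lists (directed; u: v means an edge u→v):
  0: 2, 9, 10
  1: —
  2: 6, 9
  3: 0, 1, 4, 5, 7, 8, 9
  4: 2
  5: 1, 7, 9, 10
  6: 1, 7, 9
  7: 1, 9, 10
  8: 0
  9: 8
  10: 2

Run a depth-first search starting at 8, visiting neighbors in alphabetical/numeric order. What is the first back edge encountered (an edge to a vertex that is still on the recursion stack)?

9->8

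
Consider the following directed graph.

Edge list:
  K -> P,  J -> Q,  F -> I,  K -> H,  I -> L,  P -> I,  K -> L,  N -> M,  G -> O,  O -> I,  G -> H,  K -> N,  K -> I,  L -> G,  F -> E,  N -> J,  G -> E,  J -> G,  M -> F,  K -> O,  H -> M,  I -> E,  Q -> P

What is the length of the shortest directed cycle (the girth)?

For each vertex v, BFS finds the shortest path from v back to v.
The shortest such closed walk is L → G → O → I → L, length 4.

4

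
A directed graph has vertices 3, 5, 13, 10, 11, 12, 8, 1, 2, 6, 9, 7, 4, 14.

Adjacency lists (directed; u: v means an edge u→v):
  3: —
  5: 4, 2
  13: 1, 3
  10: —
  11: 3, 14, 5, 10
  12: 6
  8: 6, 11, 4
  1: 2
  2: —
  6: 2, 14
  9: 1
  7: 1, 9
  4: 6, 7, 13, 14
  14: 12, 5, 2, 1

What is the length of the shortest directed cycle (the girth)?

For each vertex v, BFS finds the shortest path from v back to v.
The shortest such closed walk is 4 → 14 → 5 → 4, length 3.

3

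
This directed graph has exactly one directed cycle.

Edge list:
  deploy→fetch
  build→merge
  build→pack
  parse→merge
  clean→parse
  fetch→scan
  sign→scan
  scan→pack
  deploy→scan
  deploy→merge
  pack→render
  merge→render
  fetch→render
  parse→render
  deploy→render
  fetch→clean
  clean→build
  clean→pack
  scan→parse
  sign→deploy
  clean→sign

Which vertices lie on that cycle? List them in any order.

sign, clean, fetch, deploy

DFS with gray/black marking from clean:
clean gray
  sign gray
    scan gray
      pack gray
        render gray
        render black
      pack black
      parse gray
        parse→render: render black — skip
        merge gray
          merge→render: render black — skip
        merge black
      parse black
    scan black
    deploy gray
      deploy→scan: scan black — skip
      deploy→merge: merge black — skip
      deploy→render: render black — skip
      fetch gray
        fetch→render: render black — skip
        fetch→scan: scan black — skip
        fetch→clean: clean is gray → back edge
Back edge closes the cycle clean → sign → deploy → fetch → clean; its vertices are {sign, clean, fetch, deploy}.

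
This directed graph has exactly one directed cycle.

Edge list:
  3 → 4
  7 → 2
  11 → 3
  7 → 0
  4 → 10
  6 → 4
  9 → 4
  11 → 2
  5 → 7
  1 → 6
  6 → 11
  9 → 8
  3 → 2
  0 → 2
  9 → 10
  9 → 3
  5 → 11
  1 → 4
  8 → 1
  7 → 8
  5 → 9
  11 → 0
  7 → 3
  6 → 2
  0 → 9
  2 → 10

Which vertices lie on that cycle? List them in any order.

DFS with gray/black marking from 9:
9 gray
  8 gray
    1 gray
      4 gray
        10 gray
        10 black
      4 black
      6 gray
        6→4: 4 black — skip
        11 gray
          2 gray
            2→10: 10 black — skip
          2 black
          0 gray
            0→2: 2 black — skip
            0→9: 9 is gray → back edge
Back edge closes the cycle 9 → 8 → 1 → 6 → 11 → 0 → 9; its vertices are {0, 1, 6, 8, 9, 11}.

0, 1, 6, 8, 9, 11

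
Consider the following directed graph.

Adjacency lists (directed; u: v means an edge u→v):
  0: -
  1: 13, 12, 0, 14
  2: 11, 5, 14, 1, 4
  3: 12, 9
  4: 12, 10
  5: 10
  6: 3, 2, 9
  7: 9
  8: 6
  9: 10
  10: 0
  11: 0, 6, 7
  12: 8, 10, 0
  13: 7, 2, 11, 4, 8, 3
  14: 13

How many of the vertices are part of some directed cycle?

10

A vertex is on a directed cycle iff it belongs to a strongly connected component of size ≥ 2 (or has a self-loop).
The vertices on cycles are {1, 2, 3, 4, 6, 8, 11, 12, 13, 14} — 10 in total.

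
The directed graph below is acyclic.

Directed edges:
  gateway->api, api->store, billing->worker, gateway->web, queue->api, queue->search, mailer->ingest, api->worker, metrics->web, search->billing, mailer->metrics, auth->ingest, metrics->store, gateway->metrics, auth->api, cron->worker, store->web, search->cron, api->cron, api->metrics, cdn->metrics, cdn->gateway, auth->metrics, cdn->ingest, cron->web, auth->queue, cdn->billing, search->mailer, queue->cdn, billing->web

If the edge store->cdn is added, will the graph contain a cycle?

Yes

Adding store→cdn creates a cycle iff cdn can already reach store.
Path from cdn: cdn → metrics → store.
So cdn → … → store → cdn is a cycle.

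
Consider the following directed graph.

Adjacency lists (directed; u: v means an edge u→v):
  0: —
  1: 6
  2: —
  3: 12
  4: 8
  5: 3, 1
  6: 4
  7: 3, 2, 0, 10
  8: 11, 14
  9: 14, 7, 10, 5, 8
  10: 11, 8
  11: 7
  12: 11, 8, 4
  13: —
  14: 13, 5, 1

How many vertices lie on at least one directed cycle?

11

A vertex is on a directed cycle iff it belongs to a strongly connected component of size ≥ 2 (or has a self-loop).
The vertices on cycles are {1, 3, 4, 5, 6, 7, 8, 10, 11, 12, 14} — 11 in total.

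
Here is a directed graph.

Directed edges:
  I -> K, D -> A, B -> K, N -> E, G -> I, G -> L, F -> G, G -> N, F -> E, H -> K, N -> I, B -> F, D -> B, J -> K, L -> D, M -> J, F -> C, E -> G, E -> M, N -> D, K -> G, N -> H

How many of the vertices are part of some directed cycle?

12

A vertex is on a directed cycle iff it belongs to a strongly connected component of size ≥ 2 (or has a self-loop).
The vertices on cycles are {B, D, E, F, G, H, I, J, K, L, M, N} — 12 in total.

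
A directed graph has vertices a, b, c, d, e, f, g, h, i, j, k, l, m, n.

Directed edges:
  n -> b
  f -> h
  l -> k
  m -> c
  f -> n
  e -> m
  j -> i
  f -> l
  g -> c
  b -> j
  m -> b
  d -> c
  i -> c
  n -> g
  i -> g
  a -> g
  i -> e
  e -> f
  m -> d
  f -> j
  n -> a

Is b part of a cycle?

Yes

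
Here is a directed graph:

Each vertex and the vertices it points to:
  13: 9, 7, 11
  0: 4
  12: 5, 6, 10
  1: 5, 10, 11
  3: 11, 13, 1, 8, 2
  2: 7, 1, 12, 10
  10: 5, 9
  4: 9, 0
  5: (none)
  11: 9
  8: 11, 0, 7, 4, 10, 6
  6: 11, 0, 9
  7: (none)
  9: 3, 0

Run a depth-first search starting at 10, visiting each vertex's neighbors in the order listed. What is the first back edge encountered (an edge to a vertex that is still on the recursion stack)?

DFS from 10 (visiting each vertex's neighbors in the order listed); mark gray on enter, black on exit:
10 gray
  5 gray
  5 black
  9 gray
    3 gray
      11 gray
        11→9: 9 is gray → back edge
First back edge: 11 → 9.

11->9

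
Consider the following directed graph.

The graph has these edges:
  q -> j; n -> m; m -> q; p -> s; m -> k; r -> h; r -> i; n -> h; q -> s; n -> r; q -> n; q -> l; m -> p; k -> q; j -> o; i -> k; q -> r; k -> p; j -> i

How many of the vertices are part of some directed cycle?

7

A vertex is on a directed cycle iff it belongs to a strongly connected component of size ≥ 2 (or has a self-loop).
The vertices on cycles are {i, j, k, m, n, q, r} — 7 in total.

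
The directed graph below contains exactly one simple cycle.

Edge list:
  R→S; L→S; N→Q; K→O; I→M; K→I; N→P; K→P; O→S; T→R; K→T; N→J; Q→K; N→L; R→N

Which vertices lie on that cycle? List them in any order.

DFS with gray/black marking from K:
K gray
  I gray
    M gray
    M black
  I black
  T gray
    R gray
      S gray
      S black
      N gray
        Q gray
          Q→K: K is gray → back edge
Back edge closes the cycle K → T → R → N → Q → K; its vertices are {K, N, Q, R, T}.

K, N, Q, R, T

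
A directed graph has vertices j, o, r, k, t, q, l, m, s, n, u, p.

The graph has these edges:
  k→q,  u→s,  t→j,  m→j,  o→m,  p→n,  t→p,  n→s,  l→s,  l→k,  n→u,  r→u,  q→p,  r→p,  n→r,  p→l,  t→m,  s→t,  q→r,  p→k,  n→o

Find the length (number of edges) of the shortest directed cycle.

3

For each vertex v, BFS finds the shortest path from v back to v.
The shortest such closed walk is q → p → k → q, length 3.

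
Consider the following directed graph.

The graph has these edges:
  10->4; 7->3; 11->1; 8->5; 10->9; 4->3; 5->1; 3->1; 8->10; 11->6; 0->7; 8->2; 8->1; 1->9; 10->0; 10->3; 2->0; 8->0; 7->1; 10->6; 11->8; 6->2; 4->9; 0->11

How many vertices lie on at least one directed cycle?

6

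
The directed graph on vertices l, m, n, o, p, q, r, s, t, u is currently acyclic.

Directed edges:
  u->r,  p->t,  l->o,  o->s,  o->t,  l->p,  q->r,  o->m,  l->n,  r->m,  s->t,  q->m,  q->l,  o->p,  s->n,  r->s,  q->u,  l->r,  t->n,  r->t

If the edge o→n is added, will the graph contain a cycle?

No

Adding o→n creates a cycle iff n can already reach o.
Explore from n: no path reaches o. The graph stays acyclic.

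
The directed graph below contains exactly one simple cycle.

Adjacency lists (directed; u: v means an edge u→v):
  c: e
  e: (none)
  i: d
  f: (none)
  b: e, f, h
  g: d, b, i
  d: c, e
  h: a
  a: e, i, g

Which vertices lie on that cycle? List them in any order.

DFS with gray/black marking from b:
b gray
  e gray
  e black
  f gray
  f black
  h gray
    a gray
      a→e: e black — skip
      i gray
        d gray
          c gray
            c→e: e black — skip
          c black
          d→e: e black — skip
        d black
      i black
      g gray
        g→d: d black — skip
        g→b: b is gray → back edge
Back edge closes the cycle b → h → a → g → b; its vertices are {a, b, g, h}.

a, b, g, h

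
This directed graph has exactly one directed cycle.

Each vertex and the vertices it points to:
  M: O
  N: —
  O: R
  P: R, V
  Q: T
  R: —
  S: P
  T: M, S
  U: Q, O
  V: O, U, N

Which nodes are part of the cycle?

DFS with gray/black marking from Q:
Q gray
  T gray
    M gray
      O gray
        R gray
        R black
      O black
    M black
    S gray
      P gray
        P→R: R black — skip
        V gray
          V→O: O black — skip
          U gray
            U→Q: Q is gray → back edge
Back edge closes the cycle Q → T → S → P → V → U → Q; its vertices are {P, Q, S, T, U, V}.

P, Q, S, T, U, V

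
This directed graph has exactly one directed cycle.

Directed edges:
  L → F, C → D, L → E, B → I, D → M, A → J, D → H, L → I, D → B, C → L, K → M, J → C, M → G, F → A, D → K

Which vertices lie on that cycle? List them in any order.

DFS with gray/black marking from C:
C gray
  L gray
    E gray
    E black
    I gray
    I black
    F gray
      A gray
        J gray
          J→C: C is gray → back edge
Back edge closes the cycle C → L → F → A → J → C; its vertices are {A, C, F, J, L}.

A, C, F, J, L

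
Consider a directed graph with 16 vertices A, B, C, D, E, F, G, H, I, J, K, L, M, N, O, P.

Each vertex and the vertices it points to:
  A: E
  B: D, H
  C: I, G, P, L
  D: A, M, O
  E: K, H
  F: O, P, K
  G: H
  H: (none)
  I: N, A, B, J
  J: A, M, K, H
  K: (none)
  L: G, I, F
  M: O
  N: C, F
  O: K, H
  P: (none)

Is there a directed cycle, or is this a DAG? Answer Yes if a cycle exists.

Yes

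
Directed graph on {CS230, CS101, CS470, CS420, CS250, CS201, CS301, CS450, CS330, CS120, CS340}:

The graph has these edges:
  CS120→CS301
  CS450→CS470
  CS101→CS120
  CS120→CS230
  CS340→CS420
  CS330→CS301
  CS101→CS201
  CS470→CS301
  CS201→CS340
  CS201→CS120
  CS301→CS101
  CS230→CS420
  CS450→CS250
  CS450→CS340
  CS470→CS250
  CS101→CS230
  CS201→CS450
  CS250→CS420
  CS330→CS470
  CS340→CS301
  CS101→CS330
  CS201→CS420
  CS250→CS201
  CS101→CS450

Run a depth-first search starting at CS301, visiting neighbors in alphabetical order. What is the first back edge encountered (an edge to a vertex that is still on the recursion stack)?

DFS from CS301 (visiting neighbors in alphabetical order); mark gray on enter, black on exit:
CS301 gray
  CS101 gray
    CS120 gray
      CS230 gray
        CS420 gray
        CS420 black
      CS230 black
      CS120→CS301: CS301 is gray → back edge
First back edge: CS120 → CS301.

CS120→CS301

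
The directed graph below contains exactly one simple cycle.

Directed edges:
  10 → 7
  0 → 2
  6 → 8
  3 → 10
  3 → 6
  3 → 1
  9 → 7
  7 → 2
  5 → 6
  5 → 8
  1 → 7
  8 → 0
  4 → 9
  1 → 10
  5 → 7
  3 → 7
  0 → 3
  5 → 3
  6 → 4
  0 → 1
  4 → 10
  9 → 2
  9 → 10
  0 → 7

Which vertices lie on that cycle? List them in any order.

0, 3, 6, 8

DFS with gray/black marking from 6:
6 gray
  8 gray
    0 gray
      2 gray
      2 black
      1 gray
        10 gray
          7 gray
            7→2: 2 black — skip
          7 black
        10 black
        1→7: 7 black — skip
      1 black
      0→7: 7 black — skip
      3 gray
        3→6: 6 is gray → back edge
Back edge closes the cycle 6 → 8 → 0 → 3 → 6; its vertices are {0, 3, 6, 8}.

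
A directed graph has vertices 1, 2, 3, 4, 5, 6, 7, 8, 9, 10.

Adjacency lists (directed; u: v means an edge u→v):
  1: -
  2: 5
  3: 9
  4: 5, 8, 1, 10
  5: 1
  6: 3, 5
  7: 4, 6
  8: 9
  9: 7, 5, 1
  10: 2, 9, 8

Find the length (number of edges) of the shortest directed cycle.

4

For each vertex v, BFS finds the shortest path from v back to v.
The shortest such closed walk is 7 → 6 → 3 → 9 → 7, length 4.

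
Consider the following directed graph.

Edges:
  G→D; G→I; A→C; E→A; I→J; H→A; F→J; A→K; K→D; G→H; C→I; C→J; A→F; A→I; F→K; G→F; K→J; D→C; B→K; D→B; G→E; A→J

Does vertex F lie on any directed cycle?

No

F lies on a cycle iff there is a path from F back to itself.
Exploring from F, it never reaches itself; equivalently, its strongly connected component is a singleton.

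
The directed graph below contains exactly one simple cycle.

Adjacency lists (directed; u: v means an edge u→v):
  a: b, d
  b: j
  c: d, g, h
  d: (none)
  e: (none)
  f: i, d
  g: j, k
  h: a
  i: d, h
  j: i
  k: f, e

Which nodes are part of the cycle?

a, b, h, i, j

DFS with gray/black marking from h:
h gray
  a gray
    b gray
      j gray
        i gray
          d gray
          d black
          i→h: h is gray → back edge
Back edge closes the cycle h → a → b → j → i → h; its vertices are {a, b, h, i, j}.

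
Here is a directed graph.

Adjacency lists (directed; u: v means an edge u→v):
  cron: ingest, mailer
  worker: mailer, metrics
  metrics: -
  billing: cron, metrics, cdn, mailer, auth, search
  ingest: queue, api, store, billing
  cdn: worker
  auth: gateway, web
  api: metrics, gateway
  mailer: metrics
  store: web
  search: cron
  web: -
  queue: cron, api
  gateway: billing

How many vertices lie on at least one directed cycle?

8

A vertex is on a directed cycle iff it belongs to a strongly connected component of size ≥ 2 (or has a self-loop).
The vertices on cycles are {api, auth, cron, queue, ingest, search, billing, gateway} — 8 in total.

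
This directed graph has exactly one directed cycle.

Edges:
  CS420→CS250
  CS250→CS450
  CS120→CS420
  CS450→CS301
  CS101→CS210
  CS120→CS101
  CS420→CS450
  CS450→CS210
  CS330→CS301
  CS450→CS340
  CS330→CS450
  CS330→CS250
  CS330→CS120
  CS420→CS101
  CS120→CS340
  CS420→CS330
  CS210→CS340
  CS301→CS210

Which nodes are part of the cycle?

DFS with gray/black marking from CS420:
CS420 gray
  CS330 gray
    CS120 gray
      CS101 gray
        CS210 gray
          CS340 gray
          CS340 black
        CS210 black
      CS101 black
      CS120→CS340: CS340 black — skip
      CS120→CS420: CS420 is gray → back edge
Back edge closes the cycle CS420 → CS330 → CS120 → CS420; its vertices are {CS120, CS330, CS420}.

CS120, CS330, CS420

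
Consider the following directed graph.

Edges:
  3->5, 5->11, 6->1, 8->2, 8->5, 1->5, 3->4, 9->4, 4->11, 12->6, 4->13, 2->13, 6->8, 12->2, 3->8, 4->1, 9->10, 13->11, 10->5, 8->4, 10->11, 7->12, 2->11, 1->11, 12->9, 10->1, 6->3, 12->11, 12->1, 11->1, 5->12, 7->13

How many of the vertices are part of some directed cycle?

12

A vertex is on a directed cycle iff it belongs to a strongly connected component of size ≥ 2 (or has a self-loop).
The vertices on cycles are {1, 2, 3, 4, 5, 6, 8, 9, 10, 11, 12, 13} — 12 in total.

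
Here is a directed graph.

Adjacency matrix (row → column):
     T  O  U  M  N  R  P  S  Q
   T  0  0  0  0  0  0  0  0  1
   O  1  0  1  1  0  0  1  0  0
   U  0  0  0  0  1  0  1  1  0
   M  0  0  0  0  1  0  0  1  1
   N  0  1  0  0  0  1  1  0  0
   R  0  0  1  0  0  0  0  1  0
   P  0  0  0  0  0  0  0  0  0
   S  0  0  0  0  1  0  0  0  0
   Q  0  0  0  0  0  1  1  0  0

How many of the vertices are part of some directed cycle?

A vertex is on a directed cycle iff it belongs to a strongly connected component of size ≥ 2 (or has a self-loop).
The vertices on cycles are {M, N, O, Q, R, S, T, U} — 8 in total.

8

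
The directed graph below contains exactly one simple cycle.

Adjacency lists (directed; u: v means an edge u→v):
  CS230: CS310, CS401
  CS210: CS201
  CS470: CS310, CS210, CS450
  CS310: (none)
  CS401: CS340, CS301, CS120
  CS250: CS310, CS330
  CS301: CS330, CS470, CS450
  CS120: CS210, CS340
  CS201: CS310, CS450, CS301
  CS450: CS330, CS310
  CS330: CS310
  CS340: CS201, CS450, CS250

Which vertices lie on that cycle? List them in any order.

DFS with gray/black marking from CS301:
CS301 gray
  CS330 gray
    CS310 gray
    CS310 black
  CS330 black
  CS470 gray
    CS470→CS310: CS310 black — skip
    CS210 gray
      CS201 gray
        CS201→CS310: CS310 black — skip
        CS450 gray
          CS450→CS330: CS330 black — skip
          CS450→CS310: CS310 black — skip
        CS450 black
        CS201→CS301: CS301 is gray → back edge
Back edge closes the cycle CS301 → CS470 → CS210 → CS201 → CS301; its vertices are {CS201, CS210, CS301, CS470}.

CS201, CS210, CS301, CS470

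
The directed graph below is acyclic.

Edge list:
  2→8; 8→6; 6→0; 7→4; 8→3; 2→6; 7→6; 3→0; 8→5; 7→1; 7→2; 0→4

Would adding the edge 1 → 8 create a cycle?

No

Adding 1→8 creates a cycle iff 8 can already reach 1.
Explore from 8: no path reaches 1. The graph stays acyclic.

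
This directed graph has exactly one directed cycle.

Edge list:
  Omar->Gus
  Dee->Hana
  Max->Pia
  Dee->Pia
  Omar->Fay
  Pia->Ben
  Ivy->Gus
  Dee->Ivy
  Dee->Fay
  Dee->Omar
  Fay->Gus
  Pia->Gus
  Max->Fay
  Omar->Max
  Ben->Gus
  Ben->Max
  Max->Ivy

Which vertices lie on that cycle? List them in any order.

DFS with gray/black marking from Pia:
Pia gray
  Ben gray
    Max gray
      Max→Pia: Pia is gray → back edge
Back edge closes the cycle Pia → Ben → Max → Pia; its vertices are {Ben, Max, Pia}.

Ben, Max, Pia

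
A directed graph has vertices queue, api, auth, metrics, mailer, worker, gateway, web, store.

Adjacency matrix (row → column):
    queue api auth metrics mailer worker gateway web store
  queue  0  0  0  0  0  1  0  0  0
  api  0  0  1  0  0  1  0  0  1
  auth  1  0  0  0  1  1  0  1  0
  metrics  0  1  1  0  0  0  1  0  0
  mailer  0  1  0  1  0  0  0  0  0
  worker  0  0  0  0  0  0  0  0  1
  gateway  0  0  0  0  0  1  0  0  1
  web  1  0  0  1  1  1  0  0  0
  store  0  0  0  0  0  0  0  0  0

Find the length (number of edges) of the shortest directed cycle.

3

For each vertex v, BFS finds the shortest path from v back to v.
The shortest such closed walk is mailer → api → auth → mailer, length 3.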